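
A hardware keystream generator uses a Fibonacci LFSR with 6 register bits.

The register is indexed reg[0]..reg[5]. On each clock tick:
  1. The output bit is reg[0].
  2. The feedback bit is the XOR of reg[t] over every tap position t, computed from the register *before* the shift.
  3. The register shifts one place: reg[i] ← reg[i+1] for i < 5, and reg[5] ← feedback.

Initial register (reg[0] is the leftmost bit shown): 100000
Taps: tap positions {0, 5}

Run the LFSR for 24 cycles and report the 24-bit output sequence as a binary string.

k : reg_k → out_k, fb_k
0: 100000 → 1, fb=1
1: 000001 → 0, fb=1
2: 000011 → 0, fb=1
3: 000111 → 0, fb=1
4: 001111 → 0, fb=1
5: 011111 → 0, fb=1
6: 111111 → 1, fb=0
7: 111110 → 1, fb=1
8: 111101 → 1, fb=0
9: 111010 → 1, fb=1
10: 110101 → 1, fb=0
11: 101010 → 1, fb=1
12: 010101 → 0, fb=1
13: 101011 → 1, fb=0
14: 010110 → 0, fb=0
15: 101100 → 1, fb=1
16: 011001 → 0, fb=1
17: 110011 → 1, fb=0
18: 100110 → 1, fb=1
19: 001101 → 0, fb=1
20: 011011 → 0, fb=1
21: 110111 → 1, fb=0
22: 101110 → 1, fb=1
23: 011101 → 0, fb=1

100000111111010101100110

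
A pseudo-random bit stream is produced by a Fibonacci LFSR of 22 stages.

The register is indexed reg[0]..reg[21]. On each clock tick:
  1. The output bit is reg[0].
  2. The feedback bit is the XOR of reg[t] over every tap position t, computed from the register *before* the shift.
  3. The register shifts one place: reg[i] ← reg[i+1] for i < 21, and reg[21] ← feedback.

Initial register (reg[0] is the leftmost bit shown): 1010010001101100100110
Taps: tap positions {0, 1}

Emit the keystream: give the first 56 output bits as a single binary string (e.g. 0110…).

tick  register→output (feedback)
  0  1010010001101100100110→1 (1)
  1  0100100011011001001101→0 (1)
  2  1001000110110010011011→1 (1)
  3  0010001101100100110111→0 (0)
  4  0100011011001001101110→0 (1)
  5  1000110110010011011101→1 (1)
  6  0001101100100110111011→0 (0)
  7  0011011001001101110110→0 (0)
  8  0110110010011011101100→0 (1)
  9  1101100100110111011001→1 (0)
 10  1011001001101110110010→1 (1)
 11  0110010011011101100101→0 (1)
 12  1100100110111011001011→1 (0)
 13  1001001101110110010110→1 (1)
 14  0010011011101100101101→0 (0)
 15  0100110111011001011010→0 (1)
 16  1001101110110010110101→1 (1)
 17  0011011101100101101011→0 (0)
 18  0110111011001011010110→0 (1)
 19  1101110110010110101101→1 (0)
 20  1011101100101101011010→1 (1)
 21  0111011001011010110101→0 (1)
 22  1110110010110101101011→1 (0)
 23  1101100101101011010110→1 (0)
 24  1011001011010110101100→1 (1)
 25  0110010110101101011001→0 (1)
 26  1100101101011010110011→1 (0)
 27  1001011010110101100110→1 (1)
 28  0010110101101011001101→0 (0)
 29  0101101011010110011010→0 (1)
 30  1011010110101100110101→1 (1)
 31  0110101101011001101011→0 (1)
 32  1101011010110011010111→1 (0)
 33  1010110101100110101110→1 (1)
 34  0101101011001101011101→0 (1)
 35  1011010110011010111011→1 (1)
 36  0110101100110101110111→0 (1)
 37  1101011001101011101111→1 (0)
 38  1010110011010111011110→1 (1)
 39  0101100110101110111101→0 (1)
 40  1011001101011101111011→1 (1)
 41  0110011010111011110111→0 (1)
 42  1100110101110111101111→1 (0)
 43  1001101011101111011110→1 (1)
 44  0011010111011110111101→0 (0)
 45  0110101110111101111010→0 (1)
 46  1101011101111011110101→1 (0)
 47  1010111011110111101010→1 (1)
 48  0101110111101111010101→0 (1)
 49  1011101111011110101011→1 (1)
 50  0111011110111101010111→0 (1)
 51  1110111101111010101111→1 (0)
 52  1101111011110101011110→1 (0)
 53  1011110111101010111100→1 (1)
 54  0111101111010101111001→0 (1)
 55  1111011110101011110011→1 (0)

10100100011011001001101110110010110101101011001101011101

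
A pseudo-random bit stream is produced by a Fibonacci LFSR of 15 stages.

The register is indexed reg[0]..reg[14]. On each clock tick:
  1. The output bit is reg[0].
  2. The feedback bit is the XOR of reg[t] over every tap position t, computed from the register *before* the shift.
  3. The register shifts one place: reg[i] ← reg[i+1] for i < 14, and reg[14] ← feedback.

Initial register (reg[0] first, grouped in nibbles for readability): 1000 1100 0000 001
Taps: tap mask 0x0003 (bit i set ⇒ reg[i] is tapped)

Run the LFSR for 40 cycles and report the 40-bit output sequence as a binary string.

k : reg_k → out_k, fb_k
0: 100011000000001 → 1, fb=1
1: 000110000000011 → 0, fb=0
2: 001100000000110 → 0, fb=0
3: 011000000001100 → 0, fb=1
4: 110000000011001 → 1, fb=0
5: 100000000110010 → 1, fb=1
6: 000000001100101 → 0, fb=0
7: 000000011001010 → 0, fb=0
8: 000000110010100 → 0, fb=0
9: 000001100101000 → 0, fb=0
10: 000011001010000 → 0, fb=0
11: 000110010100000 → 0, fb=0
12: 001100101000000 → 0, fb=0
13: 011001010000000 → 0, fb=1
14: 110010100000001 → 1, fb=0
15: 100101000000010 → 1, fb=1
16: 001010000000101 → 0, fb=0
17: 010100000001010 → 0, fb=1
18: 101000000010101 → 1, fb=1
19: 010000000101011 → 0, fb=1
20: 100000001010111 → 1, fb=1
21: 000000010101111 → 0, fb=0
22: 000000101011110 → 0, fb=0
23: 000001010111100 → 0, fb=0
24: 000010101111000 → 0, fb=0
25: 000101011110000 → 0, fb=0
26: 001010111100000 → 0, fb=0
27: 010101111000000 → 0, fb=1
28: 101011110000001 → 1, fb=1
29: 010111100000011 → 0, fb=1
30: 101111000000111 → 1, fb=1
31: 011110000001111 → 0, fb=1
32: 111100000011111 → 1, fb=0
33: 111000000111110 → 1, fb=0
34: 110000001111100 → 1, fb=0
35: 100000011111000 → 1, fb=1
36: 000000111110001 → 0, fb=0
37: 000001111100010 → 0, fb=0
38: 000011111000100 → 0, fb=0
39: 000111110001000 → 0, fb=0

1000110000000011001010000000101011110000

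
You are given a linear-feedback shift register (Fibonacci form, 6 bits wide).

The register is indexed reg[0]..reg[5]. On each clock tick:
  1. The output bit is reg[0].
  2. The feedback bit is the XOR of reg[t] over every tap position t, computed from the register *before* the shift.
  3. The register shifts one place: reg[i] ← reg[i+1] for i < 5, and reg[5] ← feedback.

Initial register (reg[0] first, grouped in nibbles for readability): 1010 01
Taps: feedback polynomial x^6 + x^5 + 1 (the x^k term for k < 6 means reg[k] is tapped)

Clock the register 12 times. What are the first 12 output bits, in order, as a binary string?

101001001110

tick  register→output (feedback)
  0  101001→1 (0)
  1  010010→0 (0)
  2  100100→1 (1)
  3  001001→0 (1)
  4  010011→0 (1)
  5  100111→1 (0)
  6  001110→0 (0)
  7  011100→0 (0)
  8  111000→1 (1)
  9  110001→1 (0)
 10  100010→1 (1)
 11  000101→0 (1)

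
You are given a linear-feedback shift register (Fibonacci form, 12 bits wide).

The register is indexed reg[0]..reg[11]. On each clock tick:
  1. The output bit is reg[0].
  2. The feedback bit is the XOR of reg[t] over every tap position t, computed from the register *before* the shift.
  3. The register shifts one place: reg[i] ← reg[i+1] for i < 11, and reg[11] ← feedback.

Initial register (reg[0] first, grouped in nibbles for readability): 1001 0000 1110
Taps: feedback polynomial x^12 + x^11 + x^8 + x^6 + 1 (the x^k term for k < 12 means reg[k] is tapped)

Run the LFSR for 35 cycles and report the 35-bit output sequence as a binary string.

10010000111001110100010111010100011

step | reg (before) | out | fb
   0 | 100100001110 | 1 | 0
   1 | 001000011100 | 0 | 1
   2 | 010000111001 | 0 | 1
   3 | 100001110011 | 1 | 1
   4 | 000011100111 | 0 | 0
   5 | 000111001110 | 0 | 1
   6 | 001110011101 | 0 | 0
   7 | 011100111010 | 0 | 0
   8 | 111001110100 | 1 | 0
   9 | 110011101000 | 1 | 1
  10 | 100111010001 | 1 | 0
  11 | 001110100010 | 0 | 1
  12 | 011101000101 | 0 | 1
  13 | 111010001011 | 1 | 1
  14 | 110100010111 | 1 | 0
  15 | 101000101110 | 1 | 1
  16 | 010001011101 | 0 | 0
  17 | 100010111010 | 1 | 1
  18 | 000101110101 | 0 | 0
  19 | 001011101010 | 0 | 0
  20 | 010111010100 | 0 | 0
  21 | 101110101000 | 1 | 1
  22 | 011101010001 | 0 | 1
  23 | 111010100011 | 1 | 1
  24 | 110101000111 | 1 | 0
  25 | 101010001110 | 1 | 0
  26 | 010100011100 | 0 | 1
  27 | 101000111001 | 1 | 0
  28 | 010001110010 | 0 | 1
  29 | 100011100101 | 1 | 1
  30 | 000111001011 | 0 | 0
  31 | 001110010110 | 0 | 0
  32 | 011100101100 | 0 | 0
  33 | 111001011000 | 1 | 0
  34 | 110010110000 | 1 | 0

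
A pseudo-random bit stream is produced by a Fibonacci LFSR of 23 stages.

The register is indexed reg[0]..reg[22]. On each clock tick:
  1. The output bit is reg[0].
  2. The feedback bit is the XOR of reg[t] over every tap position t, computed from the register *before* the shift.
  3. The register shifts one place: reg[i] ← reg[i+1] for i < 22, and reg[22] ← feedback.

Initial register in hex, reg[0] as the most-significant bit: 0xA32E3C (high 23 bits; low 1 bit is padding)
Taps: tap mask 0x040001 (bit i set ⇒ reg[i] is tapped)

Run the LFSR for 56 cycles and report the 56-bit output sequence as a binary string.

10100011001011100011110010100011010001100100101100011110

step | reg (before) | out | fb
   0 | 10100011001011100011110 | 1 | 0
   1 | 01000110010111000111100 | 0 | 1
   2 | 10001100101110001111001 | 1 | 0
   3 | 00011001011100011110010 | 0 | 1
   4 | 00110010111000111100101 | 0 | 0
   5 | 01100101110001111001010 | 0 | 0
   6 | 11001011100011110010100 | 1 | 0
   7 | 10010111000111100101000 | 1 | 1
   8 | 00101110001111001010001 | 0 | 1
   9 | 01011100011110010100011 | 0 | 0
  10 | 10111000111100101000110 | 1 | 1
  11 | 01110001111001010001101 | 0 | 0
  12 | 11100011110010100011010 | 1 | 0
  13 | 11000111100101000110100 | 1 | 0
  14 | 10001111001010001101000 | 1 | 1
  15 | 00011110010100011010001 | 0 | 1
  16 | 00111100101000110100011 | 0 | 0
  17 | 01111001010001101000110 | 0 | 0
  18 | 11110010100011010001100 | 1 | 1
  19 | 11100101000110100011001 | 1 | 0
  20 | 11001010001101000110010 | 1 | 0
  21 | 10010100011010001100100 | 1 | 1
  22 | 00101000110100011001001 | 0 | 0
  23 | 01010001101000110010010 | 0 | 1
  24 | 10100011010001100100101 | 1 | 1
  25 | 01000110100011001001011 | 0 | 0
  26 | 10001101000110010010110 | 1 | 0
  27 | 00011010001100100101100 | 0 | 0
  28 | 00110100011001001011000 | 0 | 1
  29 | 01101000110010010110001 | 0 | 1
  30 | 11010001100100101100011 | 1 | 1
  31 | 10100011001001011000111 | 1 | 1
  32 | 01000110010010110001111 | 0 | 0
  33 | 10001100100101100011110 | 1 | 0
  34 | 00011001001011000111100 | 0 | 1
  35 | 00110010010110001111001 | 0 | 1
  36 | 01100100101100011110011 | 0 | 1
  37 | 11001001011000111100111 | 1 | 1
  38 | 10010010110001111001111 | 1 | 1
  39 | 00100101100011110011111 | 0 | 1
  40 | 01001011000111100111111 | 0 | 1
  41 | 10010110001111001111111 | 1 | 0
  42 | 00101100011110011111110 | 0 | 1
  43 | 01011000111100111111101 | 0 | 1
  44 | 10110001111001111111011 | 1 | 0
  45 | 01100011110011111110110 | 0 | 1
  46 | 11000111100111111101101 | 1 | 1
  47 | 10001111001111111011011 | 1 | 0
  48 | 00011110011111110110110 | 0 | 1
  49 | 00111100111111101101101 | 0 | 0
  50 | 01111001111111011011010 | 0 | 1
  51 | 11110011111110110110101 | 1 | 0
  52 | 11100111111101101101010 | 1 | 1
  53 | 11001111111011011010101 | 1 | 0
  54 | 10011111110110110101010 | 1 | 1
  55 | 00111111101101101010101 | 0 | 1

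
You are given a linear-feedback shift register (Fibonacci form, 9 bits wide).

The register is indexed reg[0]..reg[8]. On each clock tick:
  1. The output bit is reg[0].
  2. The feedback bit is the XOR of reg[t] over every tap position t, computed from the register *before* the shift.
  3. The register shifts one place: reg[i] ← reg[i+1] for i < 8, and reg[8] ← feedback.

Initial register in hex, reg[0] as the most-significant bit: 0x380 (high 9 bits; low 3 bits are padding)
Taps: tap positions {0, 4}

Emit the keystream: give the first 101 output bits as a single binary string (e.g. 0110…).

tick  register→output (feedback)
  0  001110000→0 (1)
  1  011100001→0 (0)
  2  111000010→1 (1)
  3  110000101→1 (1)
  4  100001011→1 (1)
  5  000010111→0 (1)
  6  000101111→0 (0)
  7  001011110→0 (1)
  8  010111101→0 (1)
  9  101111011→1 (0)
 10  011110110→0 (1)
 11  111101101→1 (1)
 12  111011011→1 (0)
 13  110110110→1 (0)
 14  101101100→1 (1)
 15  011011001→0 (1)
 16  110110011→1 (0)
 17  101100110→1 (1)
 18  011001101→0 (0)
 19  110011010→1 (0)
 20  100110100→1 (0)
 21  001101000→0 (0)
 22  011010000→0 (1)
 23  110100001→1 (1)
 24  101000011→1 (1)
 25  010000111→0 (0)
 26  100001110→1 (1)
 27  000011101→0 (1)
 28  000111011→0 (1)
 29  001110111→0 (1)
 30  011101111→0 (0)
 31  111011110→1 (0)
 32  110111100→1 (0)
 33  101111000→1 (0)
 34  011110000→0 (1)
 35  111100001→1 (1)
 36  111000011→1 (1)
 37  110000111→1 (1)
 38  100001111→1 (1)
 39  000011111→0 (1)
 40  000111111→0 (1)
 41  001111111→0 (1)
 42  011111111→0 (1)
 43  111111111→1 (0)
 44  111111110→1 (0)
 45  111111100→1 (0)
 46  111111000→1 (0)
 47  111110000→1 (0)
 48  111100000→1 (1)
 49  111000001→1 (1)
 50  110000011→1 (1)
 51  100000111→1 (1)
 52  000001111→0 (0)
 53  000011110→0 (1)
 54  000111101→0 (1)
 55  001111011→0 (1)
 56  011110111→0 (1)
 57  111101111→1 (1)
 58  111011111→1 (0)
 59  110111110→1 (0)
 60  101111100→1 (0)
 61  011111000→0 (1)
 62  111110001→1 (0)
 63  111100010→1 (1)
 64  111000101→1 (1)
 65  110001011→1 (1)
 66  100010111→1 (0)
 67  000101110→0 (0)
 68  001011100→0 (1)
 69  010111001→0 (1)
 70  101110011→1 (0)
 71  011100110→0 (0)
 72  111001100→1 (1)
 73  110011001→1 (0)
 74  100110010→1 (0)
 75  001100100→0 (0)
 76  011001000→0 (0)
 77  110010000→1 (0)
 78  100100000→1 (1)
 79  001000001→0 (0)
 80  010000010→0 (0)
 81  100000100→1 (1)
 82  000001001→0 (0)
 83  000010010→0 (1)
 84  000100101→0 (0)
 85  001001010→0 (0)
 86  010010100→0 (1)
 87  100101001→1 (1)
 88  001010011→0 (1)
 89  010100111→0 (0)
 90  101001110→1 (1)
 91  010011101→0 (1)
 92  100111011→1 (0)
 93  001110110→0 (1)
 94  011101101→0 (0)
 95  111011010→1 (0)
 96  110110100→1 (0)
 97  101101000→1 (1)
 98  011010001→0 (1)
 99  110100011→1 (1)
100  101000111→1 (1)

00111000010111101101100110100001110111100001111111110000011110111110001011100110010000010010100111011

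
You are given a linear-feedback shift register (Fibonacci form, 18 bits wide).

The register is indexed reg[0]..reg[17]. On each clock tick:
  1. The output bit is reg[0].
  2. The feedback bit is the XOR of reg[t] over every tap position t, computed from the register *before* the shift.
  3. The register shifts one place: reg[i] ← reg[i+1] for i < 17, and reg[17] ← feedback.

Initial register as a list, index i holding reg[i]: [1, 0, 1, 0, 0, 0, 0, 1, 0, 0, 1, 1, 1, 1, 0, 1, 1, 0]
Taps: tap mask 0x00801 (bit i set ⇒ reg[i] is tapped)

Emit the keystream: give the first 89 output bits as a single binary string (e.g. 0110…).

k : reg_k → out_k, fb_k
0: 101000010011110110 → 1, fb=0
1: 010000100111101100 → 0, fb=1
2: 100001001111011001 → 1, fb=0
3: 000010011110110010 → 0, fb=0
4: 000100111101100100 → 0, fb=1
5: 001001111011001001 → 0, fb=1
6: 010011110110010011 → 0, fb=0
7: 100111101100100110 → 1, fb=1
8: 001111011001001101 → 0, fb=1
9: 011110110010011011 → 0, fb=0
10: 111101100100110110 → 1, fb=1
11: 111011001001101101 → 1, fb=0
12: 110110010011011010 → 1, fb=0
13: 101100100110110100 → 1, fb=1
14: 011001001101101001 → 0, fb=1
15: 110010011011010011 → 1, fb=0
16: 100100110110100110 → 1, fb=1
17: 001001101101001101 → 0, fb=1
18: 010011011010011011 → 0, fb=0
19: 100110110100110110 → 1, fb=1
20: 001101101001101101 → 0, fb=1
21: 011011010011011011 → 0, fb=1
22: 110110100110110111 → 1, fb=1
23: 101101001101101111 → 1, fb=0
24: 011010011011011110 → 0, fb=1
25: 110100110110111101 → 1, fb=1
26: 101001101101111011 → 1, fb=0
27: 010011011011110110 → 0, fb=1
28: 100110110111101101 → 1, fb=0
29: 001101101111011010 → 0, fb=1
30: 011011011110110101 → 0, fb=0
31: 110110111101101010 → 1, fb=0
32: 101101111011010100 → 1, fb=0
33: 011011110110101000 → 0, fb=0
34: 110111101101010000 → 1, fb=0
35: 101111011010100000 → 1, fb=1
36: 011110110101000001 → 0, fb=1
37: 111101101010000011 → 1, fb=1
38: 111011010100000111 → 1, fb=1
39: 110110101000001111 → 1, fb=1
40: 101101010000011111 → 1, fb=1
41: 011010100000111111 → 0, fb=0
42: 110101000001111110 → 1, fb=0
43: 101010000011111100 → 1, fb=0
44: 010100000111111000 → 0, fb=1
45: 101000001111110001 → 1, fb=0
46: 010000011111100010 → 0, fb=1
47: 100000111111000101 → 1, fb=0
48: 000001111110001010 → 0, fb=0
49: 000011111100010100 → 0, fb=0
50: 000111111000101000 → 0, fb=0
51: 001111110001010000 → 0, fb=1
52: 011111100010100001 → 0, fb=0
53: 111111000101000010 → 1, fb=0
54: 111110001010000100 → 1, fb=1
55: 111100010100001001 → 1, fb=1
56: 111000101000010011 → 1, fb=1
57: 110001010000100111 → 1, fb=1
58: 100010100001001111 → 1, fb=0
59: 000101000010011110 → 0, fb=0
60: 001010000100111100 → 0, fb=0
61: 010100001001111000 → 0, fb=1
62: 101000010011110001 → 1, fb=0
63: 010000100111100010 → 0, fb=1
64: 100001001111000101 → 1, fb=0
65: 000010011110001010 → 0, fb=0
66: 000100111100010100 → 0, fb=0
67: 001001111000101000 → 0, fb=0
68: 010011110001010000 → 0, fb=1
69: 100111100010100001 → 1, fb=1
70: 001111000101000011 → 0, fb=1
71: 011110001010000111 → 0, fb=0
72: 111100010100001110 → 1, fb=1
73: 111000101000011101 → 1, fb=1
74: 110001010000111011 → 1, fb=1
75: 100010100001110111 → 1, fb=0
76: 000101000011101110 → 0, fb=1
77: 001010000111011101 → 0, fb=1
78: 010100001110111011 → 0, fb=0
79: 101000011101110110 → 1, fb=0
80: 010000111011101100 → 0, fb=1
81: 100001110111011001 → 1, fb=0
82: 000011101110110010 → 0, fb=0
83: 000111011101100100 → 0, fb=1
84: 001110111011001001 → 0, fb=1
85: 011101110110010011 → 0, fb=0
86: 111011101100100110 → 1, fb=1
87: 110111011001001101 → 1, fb=0
88: 101110110010011010 → 1, fb=1

10100001001111011001001101101001101101111011010100000111111000101000010011110001010000111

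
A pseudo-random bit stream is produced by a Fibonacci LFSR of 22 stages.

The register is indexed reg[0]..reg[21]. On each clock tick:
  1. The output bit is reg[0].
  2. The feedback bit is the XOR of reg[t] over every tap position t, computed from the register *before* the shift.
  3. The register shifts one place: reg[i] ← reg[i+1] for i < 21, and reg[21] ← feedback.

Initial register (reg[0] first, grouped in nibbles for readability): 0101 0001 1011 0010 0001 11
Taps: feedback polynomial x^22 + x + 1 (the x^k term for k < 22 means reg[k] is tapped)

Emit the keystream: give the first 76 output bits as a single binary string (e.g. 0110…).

0101000110110010000111111100101101011000100000010111011110100110000011100110

k : reg_k → out_k, fb_k
0: 0101000110110010000111 → 0, fb=1
1: 1010001101100100001111 → 1, fb=1
2: 0100011011001000011111 → 0, fb=1
3: 1000110110010000111111 → 1, fb=1
4: 0001101100100001111111 → 0, fb=0
5: 0011011001000011111110 → 0, fb=0
6: 0110110010000111111100 → 0, fb=1
7: 1101100100001111111001 → 1, fb=0
8: 1011001000011111110010 → 1, fb=1
9: 0110010000111111100101 → 0, fb=1
10: 1100100001111111001011 → 1, fb=0
11: 1001000011111110010110 → 1, fb=1
12: 0010000111111100101101 → 0, fb=0
13: 0100001111111001011010 → 0, fb=1
14: 1000011111110010110101 → 1, fb=1
15: 0000111111100101101011 → 0, fb=0
16: 0001111111001011010110 → 0, fb=0
17: 0011111110010110101100 → 0, fb=0
18: 0111111100101101011000 → 0, fb=1
19: 1111111001011010110001 → 1, fb=0
20: 1111110010110101100010 → 1, fb=0
21: 1111100101101011000100 → 1, fb=0
22: 1111001011010110001000 → 1, fb=0
23: 1110010110101100010000 → 1, fb=0
24: 1100101101011000100000 → 1, fb=0
25: 1001011010110001000000 → 1, fb=1
26: 0010110101100010000001 → 0, fb=0
27: 0101101011000100000010 → 0, fb=1
28: 1011010110001000000101 → 1, fb=1
29: 0110101100010000001011 → 0, fb=1
30: 1101011000100000010111 → 1, fb=0
31: 1010110001000000101110 → 1, fb=1
32: 0101100010000001011101 → 0, fb=1
33: 1011000100000010111011 → 1, fb=1
34: 0110001000000101110111 → 0, fb=1
35: 1100010000001011101111 → 1, fb=0
36: 1000100000010111011110 → 1, fb=1
37: 0001000000101110111101 → 0, fb=0
38: 0010000001011101111010 → 0, fb=0
39: 0100000010111011110100 → 0, fb=1
40: 1000000101110111101001 → 1, fb=1
41: 0000001011101111010011 → 0, fb=0
42: 0000010111011110100110 → 0, fb=0
43: 0000101110111101001100 → 0, fb=0
44: 0001011101111010011000 → 0, fb=0
45: 0010111011110100110000 → 0, fb=0
46: 0101110111101001100000 → 0, fb=1
47: 1011101111010011000001 → 1, fb=1
48: 0111011110100110000011 → 0, fb=1
49: 1110111101001100000111 → 1, fb=0
50: 1101111010011000001110 → 1, fb=0
51: 1011110100110000011100 → 1, fb=1
52: 0111101001100000111001 → 0, fb=1
53: 1111010011000001110011 → 1, fb=0
54: 1110100110000011100110 → 1, fb=0
55: 1101001100000111001100 → 1, fb=0
56: 1010011000001110011000 → 1, fb=1
57: 0100110000011100110001 → 0, fb=1
58: 1001100000111001100011 → 1, fb=1
59: 0011000001110011000111 → 0, fb=0
60: 0110000011100110001110 → 0, fb=1
61: 1100000111001100011101 → 1, fb=0
62: 1000001110011000111010 → 1, fb=1
63: 0000011100110001110101 → 0, fb=0
64: 0000111001100011101010 → 0, fb=0
65: 0001110011000111010100 → 0, fb=0
66: 0011100110001110101000 → 0, fb=0
67: 0111001100011101010000 → 0, fb=1
68: 1110011000111010100001 → 1, fb=0
69: 1100110001110101000010 → 1, fb=0
70: 1001100011101010000100 → 1, fb=1
71: 0011000111010100001001 → 0, fb=0
72: 0110001110101000010010 → 0, fb=1
73: 1100011101010000100101 → 1, fb=0
74: 1000111010100001001010 → 1, fb=1
75: 0001110101000010010101 → 0, fb=0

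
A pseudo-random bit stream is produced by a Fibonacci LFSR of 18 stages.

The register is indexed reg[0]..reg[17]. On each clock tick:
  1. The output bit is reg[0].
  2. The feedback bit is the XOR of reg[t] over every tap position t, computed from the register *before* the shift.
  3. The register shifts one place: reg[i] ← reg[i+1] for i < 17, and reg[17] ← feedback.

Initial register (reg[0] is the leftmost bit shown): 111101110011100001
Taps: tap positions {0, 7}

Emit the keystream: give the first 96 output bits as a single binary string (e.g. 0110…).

step | reg (before) | out | fb
   0 | 111101110011100001 | 1 | 0
   1 | 111011100111000010 | 1 | 1
   2 | 110111001110000101 | 1 | 1
   3 | 101110011100001011 | 1 | 0
   4 | 011100111000010110 | 0 | 1
   5 | 111001110000101101 | 1 | 0
   6 | 110011100001011010 | 1 | 1
   7 | 100111000010110101 | 1 | 1
   8 | 001110000101101011 | 0 | 0
   9 | 011100001011010110 | 0 | 0
  10 | 111000010110101100 | 1 | 0
  11 | 110000101101011000 | 1 | 1
  12 | 100001011010110001 | 1 | 0
  13 | 000010110101100010 | 0 | 1
  14 | 000101101011000101 | 0 | 0
  15 | 001011010110001010 | 0 | 1
  16 | 010110101100010101 | 0 | 0
  17 | 101101011000101010 | 1 | 0
  18 | 011010110001010100 | 0 | 1
  19 | 110101100010101001 | 1 | 1
  20 | 101011000101010011 | 1 | 1
  21 | 010110001010100111 | 0 | 0
  22 | 101100010101001110 | 1 | 0
  23 | 011000101010011100 | 0 | 0
  24 | 110001010100111000 | 1 | 0
  25 | 100010101001110000 | 1 | 1
  26 | 000101010011100001 | 0 | 1
  27 | 001010100111000011 | 0 | 0
  28 | 010101001110000110 | 0 | 0
  29 | 101010011100001100 | 1 | 0
  30 | 010100111000011000 | 0 | 1
  31 | 101001110000110001 | 1 | 0
  32 | 010011100001100010 | 0 | 0
  33 | 100111000011000100 | 1 | 1
  34 | 001110000110001001 | 0 | 0
  35 | 011100001100010010 | 0 | 0
  36 | 111000011000100100 | 1 | 0
  37 | 110000110001001000 | 1 | 0
  38 | 100001100010010000 | 1 | 1
  39 | 000011000100100001 | 0 | 0
  40 | 000110001001000010 | 0 | 0
  41 | 001100010010000100 | 0 | 1
  42 | 011000100100001001 | 0 | 0
  43 | 110001001000010010 | 1 | 1
  44 | 100010010000100101 | 1 | 0
  45 | 000100100001001010 | 0 | 0
  46 | 001001000010010100 | 0 | 0
  47 | 010010000100101000 | 0 | 0
  48 | 100100001001010000 | 1 | 1
  49 | 001000010010100001 | 0 | 1
  50 | 010000100101000011 | 0 | 0
  51 | 100001001010000110 | 1 | 1
  52 | 000010010100001101 | 0 | 1
  53 | 000100101000011011 | 0 | 0
  54 | 001001010000110110 | 0 | 1
  55 | 010010100001101101 | 0 | 0
  56 | 100101000011011010 | 1 | 1
  57 | 001010000110110101 | 0 | 0
  58 | 010100001101101010 | 0 | 0
  59 | 101000011011010100 | 1 | 0
  60 | 010000110110101000 | 0 | 1
  61 | 100001101101010001 | 1 | 1
  62 | 000011011010100011 | 0 | 1
  63 | 000110110101000111 | 0 | 1
  64 | 001101101010001111 | 0 | 0
  65 | 011011010100011110 | 0 | 1
  66 | 110110101000111101 | 1 | 1
  67 | 101101010001111011 | 1 | 0
  68 | 011010100011110110 | 0 | 0
  69 | 110101000111101100 | 1 | 1
  70 | 101010001111011001 | 1 | 1
  71 | 010100011110110011 | 0 | 1
  72 | 101000111101100111 | 1 | 0
  73 | 010001111011001110 | 0 | 1
  74 | 100011110110011101 | 1 | 0
  75 | 000111101100111010 | 0 | 0
  76 | 001111011001110100 | 0 | 1
  77 | 011110110011101001 | 0 | 1
  78 | 111101100111010011 | 1 | 1
  79 | 111011001110100111 | 1 | 1
  80 | 110110011101001111 | 1 | 0
  81 | 101100111010011110 | 1 | 0
  82 | 011001110100111100 | 0 | 1
  83 | 110011101001111001 | 1 | 1
  84 | 100111010011110011 | 1 | 0
  85 | 001110100111100110 | 0 | 0
  86 | 011101001111001100 | 0 | 0
  87 | 111010011110011000 | 1 | 0
  88 | 110100111100110000 | 1 | 0
  89 | 101001111001100000 | 1 | 0
  90 | 010011110011000000 | 0 | 1
  91 | 100111100110000001 | 1 | 1
  92 | 001111001100000011 | 0 | 0
  93 | 011110011000000110 | 0 | 1
  94 | 111100110000001101 | 1 | 0
  95 | 111001100000011010 | 1 | 1

111101110011100001011010110001010100111000011000100100001001010000110110101000111101100111010011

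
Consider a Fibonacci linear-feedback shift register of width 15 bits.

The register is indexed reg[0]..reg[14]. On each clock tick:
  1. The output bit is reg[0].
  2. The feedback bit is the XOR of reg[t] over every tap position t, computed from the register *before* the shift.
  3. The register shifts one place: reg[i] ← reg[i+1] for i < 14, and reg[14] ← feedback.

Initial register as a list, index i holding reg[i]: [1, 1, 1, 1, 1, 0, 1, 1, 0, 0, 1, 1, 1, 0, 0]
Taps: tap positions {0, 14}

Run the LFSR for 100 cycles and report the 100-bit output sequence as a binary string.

tick  register→output (feedback)
  0  111110110011100→1 (1)
  1  111101100111001→1 (0)
  2  111011001110010→1 (1)
  3  110110011100101→1 (0)
  4  101100111001010→1 (1)
  5  011001110010101→0 (1)
  6  110011100101011→1 (0)
  7  100111001010110→1 (1)
  8  001110010101101→0 (1)
  9  011100101011011→0 (1)
 10  111001010110111→1 (0)
 11  110010101101110→1 (1)
 12  100101011011101→1 (0)
 13  001010110111010→0 (0)
 14  010101101110100→0 (0)
 15  101011011101000→1 (1)
 16  010110111010001→0 (1)
 17  101101110100011→1 (0)
 18  011011101000110→0 (0)
 19  110111010001100→1 (1)
 20  101110100011001→1 (0)
 21  011101000110010→0 (0)
 22  111010001100100→1 (1)
 23  110100011001001→1 (0)
 24  101000110010010→1 (1)
 25  010001100100101→0 (1)
 26  100011001001011→1 (0)
 27  000110010010110→0 (0)
 28  001100100101100→0 (0)
 29  011001001011000→0 (0)
 30  110010010110000→1 (1)
 31  100100101100001→1 (0)
 32  001001011000010→0 (0)
 33  010010110000100→0 (0)
 34  100101100001000→1 (1)
 35  001011000010001→0 (1)
 36  010110000100011→0 (1)
 37  101100001000111→1 (0)
 38  011000010001110→0 (0)
 39  110000100011100→1 (1)
 40  100001000111001→1 (0)
 41  000010001110010→0 (0)
 42  000100011100100→0 (0)
 43  001000111001000→0 (0)
 44  010001110010000→0 (0)
 45  100011100100000→1 (1)
 46  000111001000001→0 (1)
 47  001110010000011→0 (1)
 48  011100100000111→0 (1)
 49  111001000001111→1 (0)
 50  110010000011110→1 (1)
 51  100100000111101→1 (0)
 52  001000001111010→0 (0)
 53  010000011110100→0 (0)
 54  100000111101000→1 (1)
 55  000001111010001→0 (1)
 56  000011110100011→0 (1)
 57  000111101000111→0 (1)
 58  001111010001111→0 (1)
 59  011110100011111→0 (1)
 60  111101000111111→1 (0)
 61  111010001111110→1 (1)
 62  110100011111101→1 (0)
 63  101000111111010→1 (1)
 64  010001111110101→0 (1)
 65  100011111101011→1 (0)
 66  000111111010110→0 (0)
 67  001111110101100→0 (0)
 68  011111101011000→0 (0)
 69  111111010110000→1 (1)
 70  111110101100001→1 (0)
 71  111101011000010→1 (1)
 72  111010110000101→1 (0)
 73  110101100001010→1 (1)
 74  101011000010101→1 (0)
 75  010110000101010→0 (0)
 76  101100001010100→1 (1)
 77  011000010101001→0 (1)
 78  110000101010011→1 (0)
 79  100001010100110→1 (1)
 80  000010101001101→0 (1)
 81  000101010011011→0 (1)
 82  001010100110111→0 (1)
 83  010101001101111→0 (1)
 84  101010011011111→1 (0)
 85  010100110111110→0 (0)
 86  101001101111100→1 (1)
 87  010011011111001→0 (1)
 88  100110111110011→1 (0)
 89  001101111100110→0 (0)
 90  011011111001100→0 (0)
 91  110111110011000→1 (1)
 92  101111100110001→1 (0)
 93  011111001100010→0 (0)
 94  111110011000100→1 (1)
 95  111100110001001→1 (0)
 96  111001100010010→1 (1)
 97  110011000100101→1 (0)
 98  100110001001010→1 (1)
 99  001100010010101→0 (1)

1111101100111001010110111010001100100101100001000111001000001111010001111110101100001010100110111110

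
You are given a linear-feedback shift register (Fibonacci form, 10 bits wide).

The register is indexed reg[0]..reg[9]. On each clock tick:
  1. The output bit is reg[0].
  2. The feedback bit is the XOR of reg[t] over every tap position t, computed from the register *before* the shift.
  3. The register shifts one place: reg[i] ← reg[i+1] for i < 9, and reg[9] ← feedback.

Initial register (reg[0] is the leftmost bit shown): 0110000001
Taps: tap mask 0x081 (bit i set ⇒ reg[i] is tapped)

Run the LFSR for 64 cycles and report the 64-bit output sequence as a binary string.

step | reg (before) | out | fb
   0 | 0110000001 | 0 | 0
   1 | 1100000010 | 1 | 1
   2 | 1000000101 | 1 | 0
   3 | 0000001010 | 0 | 0
   4 | 0000010100 | 0 | 1
   5 | 0000101001 | 0 | 0
   6 | 0001010010 | 0 | 0
   7 | 0010100100 | 0 | 1
   8 | 0101001001 | 0 | 0
   9 | 1010010010 | 1 | 1
  10 | 0100100101 | 0 | 1
  11 | 1001001011 | 1 | 1
  12 | 0010010111 | 0 | 1
  13 | 0100101111 | 0 | 1
  14 | 1001011111 | 1 | 0
  15 | 0010111110 | 0 | 1
  16 | 0101111101 | 0 | 1
  17 | 1011111011 | 1 | 1
  18 | 0111110111 | 0 | 1
  19 | 1111101111 | 1 | 0
  20 | 1111011110 | 1 | 0
  21 | 1110111100 | 1 | 0
  22 | 1101111000 | 1 | 1
  23 | 1011110001 | 1 | 1
  24 | 0111100011 | 0 | 0
  25 | 1111000110 | 1 | 0
  26 | 1110001100 | 1 | 0
  27 | 1100011000 | 1 | 1
  28 | 1000110001 | 1 | 1
  29 | 0001100011 | 0 | 0
  30 | 0011000110 | 0 | 1
  31 | 0110001101 | 0 | 1
  32 | 1100011011 | 1 | 1
  33 | 1000110111 | 1 | 0
  34 | 0001101110 | 0 | 1
  35 | 0011011101 | 0 | 1
  36 | 0110111011 | 0 | 0
  37 | 1101110110 | 1 | 0
  38 | 1011101100 | 1 | 0
  39 | 0111011000 | 0 | 0
  40 | 1110110000 | 1 | 1
  41 | 1101100001 | 1 | 1
  42 | 1011000011 | 1 | 1
  43 | 0110000111 | 0 | 1
  44 | 1100001111 | 1 | 0
  45 | 1000011110 | 1 | 0
  46 | 0000111100 | 0 | 1
  47 | 0001111001 | 0 | 0
  48 | 0011110010 | 0 | 0
  49 | 0111100100 | 0 | 1
  50 | 1111001001 | 1 | 1
  51 | 1110010011 | 1 | 1
  52 | 1100100111 | 1 | 0
  53 | 1001001110 | 1 | 0
  54 | 0010011100 | 0 | 1
  55 | 0100111001 | 0 | 0
  56 | 1001110010 | 1 | 1
  57 | 0011100101 | 0 | 1
  58 | 0111001011 | 0 | 0
  59 | 1110010110 | 1 | 0
  60 | 1100101100 | 1 | 0
  61 | 1001011000 | 1 | 1
  62 | 0010110001 | 0 | 0
  63 | 0101100010 | 0 | 0

0110000001010010010111110111100011000110111011000011110010011100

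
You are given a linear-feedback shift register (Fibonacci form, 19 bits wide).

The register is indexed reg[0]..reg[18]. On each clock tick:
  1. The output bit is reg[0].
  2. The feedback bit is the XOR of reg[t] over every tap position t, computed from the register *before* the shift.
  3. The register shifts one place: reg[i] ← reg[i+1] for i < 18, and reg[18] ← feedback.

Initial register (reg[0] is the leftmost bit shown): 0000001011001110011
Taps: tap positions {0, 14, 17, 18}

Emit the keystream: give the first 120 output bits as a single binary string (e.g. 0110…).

step | reg (before) | out | fb
   0 | 0000001011001110011 | 0 | 1
   1 | 0000010110011100111 | 0 | 0
   2 | 0000101100111001110 | 0 | 1
   3 | 0001011001110011101 | 0 | 0
   4 | 0010110011100111010 | 0 | 0
   5 | 0101100111001110100 | 0 | 1
   6 | 1011001110011101001 | 1 | 0
   7 | 0110011100111010010 | 0 | 0
   8 | 1100111001110100100 | 1 | 1
   9 | 1001110011101001001 | 1 | 0
  10 | 0011100111010010010 | 0 | 0
  11 | 0111001110100100100 | 0 | 0
  12 | 1110011101001001000 | 1 | 1
  13 | 1100111010010010001 | 1 | 1
  14 | 1001110100100100011 | 1 | 1
  15 | 0011101001001000111 | 0 | 0
  16 | 0111010010010001110 | 0 | 1
  17 | 1110100100100011101 | 1 | 1
  18 | 1101001001000111011 | 1 | 0
  19 | 1010010010001110110 | 1 | 1
  20 | 0100100100011101101 | 0 | 1
  21 | 1001001000111011011 | 1 | 0
  22 | 0010010001110110110 | 0 | 0
  23 | 0100100011101101100 | 0 | 0
  24 | 1001000111011011000 | 1 | 0
  25 | 0010001110110110000 | 0 | 1
  26 | 0100011101101100001 | 0 | 1
  27 | 1000111011011000011 | 1 | 1
  28 | 0001110110110000111 | 0 | 0
  29 | 0011101101100001110 | 0 | 1
  30 | 0111011011000011101 | 0 | 0
  31 | 1110110110000111010 | 1 | 1
  32 | 1101101100001110101 | 1 | 1
  33 | 1011011000011101011 | 1 | 1
  34 | 0110110000111010111 | 0 | 1
  35 | 1101100001110101111 | 1 | 1
  36 | 1011000011101011111 | 1 | 0
  37 | 0110000111010111110 | 0 | 0
  38 | 1100001110101111100 | 1 | 0
  39 | 1000011101011111000 | 1 | 0
  40 | 0000111010111110000 | 0 | 1
  41 | 0001110101111100001 | 0 | 1
  42 | 0011101011111000011 | 0 | 0
  43 | 0111010111110000110 | 0 | 1
  44 | 1110101111100001101 | 1 | 0
  45 | 1101011111000011010 | 1 | 1
  46 | 1010111110000110101 | 1 | 1
  47 | 0101111100001101011 | 0 | 0
  48 | 1011111000011010110 | 1 | 1
  49 | 0111110000110101101 | 0 | 1
  50 | 1111100001101011011 | 1 | 0
  51 | 1111000011010110110 | 1 | 1
  52 | 1110000110101101101 | 1 | 0
  53 | 1100001101011011010 | 1 | 1
  54 | 1000011010110110101 | 1 | 1
  55 | 0000110101101101011 | 0 | 0
  56 | 0001101011011010110 | 0 | 0
  57 | 0011010110110101100 | 0 | 0
  58 | 0110101101101011000 | 0 | 1
  59 | 1101011011010110001 | 1 | 1
  60 | 1010110110101100011 | 1 | 1
  61 | 0101101101011000111 | 0 | 0
  62 | 1011011010110001110 | 1 | 0
  63 | 0110110101100011100 | 0 | 1
  64 | 1101101011000111001 | 1 | 1
  65 | 1011010110001110011 | 1 | 0
  66 | 0110101100011100110 | 0 | 1
  67 | 1101011000111001101 | 1 | 0
  68 | 1010110001110011010 | 1 | 1
  69 | 0101100011100110101 | 0 | 0
  70 | 1011000111001101010 | 1 | 0
  71 | 0110001110011010100 | 0 | 1
  72 | 1100011100110101001 | 1 | 0
  73 | 1000111001101010010 | 1 | 1
  74 | 0001110011010100101 | 0 | 1
  75 | 0011100110101001011 | 0 | 0
  76 | 0111001101010010110 | 0 | 0
  77 | 1110011010100101100 | 1 | 1
  78 | 1100110101001011001 | 1 | 1
  79 | 1001101010010110011 | 1 | 0
  80 | 0011010100101100110 | 0 | 1
  81 | 0110101001011001101 | 0 | 1
  82 | 1101010010110011011 | 1 | 0
  83 | 1010100101100110110 | 1 | 1
  84 | 0101001011001101101 | 0 | 1
  85 | 1010010110011011011 | 1 | 0
  86 | 0100101100110110110 | 0 | 0
  87 | 1001011001101101100 | 1 | 1
  88 | 0010110011011011001 | 0 | 0
  89 | 0101100110110110010 | 0 | 0
  90 | 1011001101101100100 | 1 | 1
  91 | 0110011011011001001 | 0 | 1
  92 | 1100110110110010011 | 1 | 0
  93 | 1001101101100100110 | 1 | 0
  94 | 0011011011001001100 | 0 | 0
  95 | 0110110110010011000 | 0 | 1
  96 | 1101101100100110001 | 1 | 1
  97 | 1011011001001100011 | 1 | 1
  98 | 0110110010011000111 | 0 | 0
  99 | 1101100100110001110 | 1 | 0
 100 | 1011001001100011100 | 1 | 0
 101 | 0110010011000111000 | 0 | 1
 102 | 1100100110001110001 | 1 | 1
 103 | 1001001100011100011 | 1 | 1
 104 | 0010011000111000111 | 0 | 0
 105 | 0100110001110001110 | 0 | 1
 106 | 1001100011100011101 | 1 | 1
 107 | 0011000111000111011 | 0 | 1
 108 | 0110001110001110111 | 0 | 1
 109 | 1100011100011101111 | 1 | 1
 110 | 1000111000111011111 | 1 | 0
 111 | 0001110001110111110 | 0 | 0
 112 | 0011100011101111100 | 0 | 1
 113 | 0111000111011111001 | 0 | 0
 114 | 1110001110111110010 | 1 | 1
 115 | 1100011101111100101 | 1 | 0
 116 | 1000111011111001010 | 1 | 0
 117 | 0001110111110010100 | 0 | 1
 118 | 0011101111100101001 | 0 | 1
 119 | 0111011111001010011 | 0 | 1

000000101100111001110100100100011101101100001110101111100001101011011010110001110011010100101100110110110010011000111000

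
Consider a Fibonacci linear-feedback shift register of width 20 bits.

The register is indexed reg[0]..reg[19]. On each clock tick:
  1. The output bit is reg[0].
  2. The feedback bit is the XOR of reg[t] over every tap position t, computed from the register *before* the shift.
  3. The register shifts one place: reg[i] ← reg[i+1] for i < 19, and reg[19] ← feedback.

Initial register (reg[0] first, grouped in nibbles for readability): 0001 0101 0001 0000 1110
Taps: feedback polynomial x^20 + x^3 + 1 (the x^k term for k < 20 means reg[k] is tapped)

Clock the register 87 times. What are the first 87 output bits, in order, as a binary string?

000101010001000011101011110110010111101101010001001010100001110110000111101011110001101

tick  register→output (feedback)
  0  00010101000100001110→0 (1)
  1  00101010001000011101→0 (0)
  2  01010100010000111010→0 (1)
  3  10101000100001110101→1 (1)
  4  01010001000011101011→0 (1)
  5  10100010000111010111→1 (1)
  6  01000100001110101111→0 (0)
  7  10001000011101011110→1 (1)
  8  00010000111010111101→0 (1)
  9  00100001110101111011→0 (0)
 10  01000011101011110110→0 (0)
 11  10000111010111101100→1 (1)
 12  00001110101111011001→0 (0)
 13  00011101011110110010→0 (1)
 14  00111010111101100101→0 (1)
 15  01110101111011001011→0 (1)
 16  11101011110110010111→1 (1)
 17  11010111101100101111→1 (0)
 18  10101111011001011110→1 (1)
 19  01011110110010111101→0 (1)
 20  10111101100101111011→1 (0)
 21  01111011001011110110→0 (1)
 22  11110110010111101101→1 (0)
 23  11101100101111011010→1 (1)
 24  11011001011110110101→1 (0)
 25  10110010111101101010→1 (0)
 26  01100101111011010100→0 (0)
 27  11001011110110101000→1 (1)
 28  10010111101101010001→1 (0)
 29  00101111011010100010→0 (0)
 30  01011110110101000100→0 (1)
 31  10111101101010001001→1 (0)
 32  01111011010100010010→0 (1)
 33  11110110101000100101→1 (0)
 34  11101101010001001010→1 (1)
 35  11011010100010010101→1 (0)
 36  10110101000100101010→1 (0)
 37  01101010001001010100→0 (0)
 38  11010100010010101000→1 (0)
 39  10101000100101010000→1 (1)
 40  01010001001010100001→0 (1)
 41  10100010010101000011→1 (1)
 42  01000100101010000111→0 (0)
 43  10001001010100001110→1 (1)
 44  00010010101000011101→0 (1)
 45  00100101010000111011→0 (0)
 46  01001010100001110110→0 (0)
 47  10010101000011101100→1 (0)
 48  00101010000111011000→0 (0)
 49  01010100001110110000→0 (1)
 50  10101000011101100001→1 (1)
 51  01010000111011000011→0 (1)
 52  10100001110110000111→1 (1)
 53  01000011101100001111→0 (0)
 54  10000111011000011110→1 (1)
 55  00001110110000111101→0 (0)
 56  00011101100001111010→0 (1)
 57  00111011000011110101→0 (1)
 58  01110110000111101011→0 (1)
 59  11101100001111010111→1 (1)
 60  11011000011110101111→1 (0)
 61  10110000111101011110→1 (0)
 62  01100001111010111100→0 (0)
 63  11000011110101111000→1 (1)
 64  10000111101011110001→1 (1)
 65  00001111010111100011→0 (0)
 66  00011110101111000110→0 (1)
 67  00111101011110001101→0 (1)
 68  01111010111100011011→0 (1)
 69  11110101111000110111→1 (0)
 70  11101011110001101110→1 (1)
 71  11010111100011011101→1 (0)
 72  10101111000110111010→1 (1)
 73  01011110001101110101→0 (1)
 74  10111100011011101011→1 (0)
 75  01111000110111010110→0 (1)
 76  11110001101110101101→1 (0)
 77  11100011011101011010→1 (1)
 78  11000110111010110101→1 (1)
 79  10001101110101101011→1 (1)
 80  00011011101011010111→0 (1)
 81  00110111010110101111→0 (1)
 82  01101110101101011111→0 (0)
 83  11011101011010111110→1 (0)
 84  10111010110101111100→1 (0)
 85  01110101101011111000→0 (1)
 86  11101011010111110001→1 (1)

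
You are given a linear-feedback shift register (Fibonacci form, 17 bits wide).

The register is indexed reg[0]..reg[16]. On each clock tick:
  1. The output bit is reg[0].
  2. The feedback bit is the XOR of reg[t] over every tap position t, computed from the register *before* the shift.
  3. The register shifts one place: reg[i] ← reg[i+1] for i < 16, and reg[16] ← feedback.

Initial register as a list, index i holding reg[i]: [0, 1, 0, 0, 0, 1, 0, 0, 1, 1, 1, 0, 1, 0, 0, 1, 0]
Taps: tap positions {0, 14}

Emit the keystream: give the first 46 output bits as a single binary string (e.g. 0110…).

0100010011101001000000100011001011011010010100

tick  register→output (feedback)
  0  01000100111010010→0 (0)
  1  10001001110100100→1 (0)
  2  00010011101001000→0 (0)
  3  00100111010010000→0 (0)
  4  01001110100100000→0 (0)
  5  10011101001000000→1 (1)
  6  00111010010000001→0 (0)
  7  01110100100000010→0 (0)
  8  11101001000000100→1 (0)
  9  11010010000001000→1 (1)
 10  10100100000010001→1 (1)
 11  01001000000100011→0 (0)
 12  10010000001000110→1 (0)
 13  00100000010001100→0 (1)
 14  01000000100011001→0 (0)
 15  10000001000110010→1 (1)
 16  00000010001100101→0 (1)
 17  00000100011001011→0 (0)
 18  00001000110010110→0 (1)
 19  00010001100101101→0 (1)
 20  00100011001011011→0 (0)
 21  01000110010110110→0 (1)
 22  10001100101101101→1 (0)
 23  00011001011011010→0 (0)
 24  00110010110110100→0 (1)
 25  01100101101101001→0 (0)
 26  11001011011010010→1 (1)
 27  10010110110100101→1 (0)
 28  00101101101001010→0 (0)
 29  01011011010010100→0 (1)
 30  10110110100101001→1 (1)
 31  01101101001010011→0 (0)
 32  11011010010100110→1 (0)
 33  10110100101001100→1 (0)
 34  01101001010011000→0 (0)
 35  11010010100110000→1 (1)
 36  10100101001100001→1 (1)
 37  01001010011000011→0 (0)
 38  10010100110000110→1 (0)
 39  00101001100001100→0 (1)
 40  01010011000011001→0 (0)
 41  10100110000110010→1 (1)
 42  01001100001100101→0 (1)
 43  10011000011001011→1 (1)
 44  00110000110010111→0 (1)
 45  01100001100101111→0 (1)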